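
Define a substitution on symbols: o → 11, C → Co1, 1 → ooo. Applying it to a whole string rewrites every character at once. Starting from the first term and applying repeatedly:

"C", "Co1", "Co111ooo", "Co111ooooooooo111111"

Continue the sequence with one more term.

Applying the rule to each of the 20 symbols of Co111ooooooooo111111 gives the pieces Co1 11 ooo ooo ooo 11 11 11 11 11 11 11 11 11 ooo ooo ooo ooo ooo ooo, which concatenate to the answer.

Co111ooooooooo111111111111111111oooooooooooooooooo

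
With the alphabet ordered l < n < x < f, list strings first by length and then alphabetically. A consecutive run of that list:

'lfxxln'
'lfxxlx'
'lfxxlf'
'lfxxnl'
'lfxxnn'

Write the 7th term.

Advancing 2 positions from lfxxnn through lfxxnn → lfxxnx reaches term 7.

lfxxnf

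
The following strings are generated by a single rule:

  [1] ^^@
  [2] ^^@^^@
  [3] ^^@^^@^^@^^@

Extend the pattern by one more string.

Every step duplicates the string.
Doubling ^^@^^@^^@^^@:

^^@^^@^^@^^@^^@^^@^^@^^@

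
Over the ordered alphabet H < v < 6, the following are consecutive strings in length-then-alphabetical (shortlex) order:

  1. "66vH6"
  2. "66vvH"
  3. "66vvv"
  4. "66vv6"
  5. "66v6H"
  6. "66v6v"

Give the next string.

The successor of 66v6v increments the rightmost position that isn't already 6 and resets every position after it to H.

66v66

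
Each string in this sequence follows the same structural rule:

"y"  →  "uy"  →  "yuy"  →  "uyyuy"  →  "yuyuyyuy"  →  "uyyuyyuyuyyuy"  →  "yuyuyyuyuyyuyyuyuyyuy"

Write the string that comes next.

This is a Fibonacci-style word recurrence s(k) = s(k−2)·s(k−1): e.g. y·uy = yuy.
The next term joins uyyuyyuyuyyuy and yuyuyyuyuyyuyyuyuyyuy.

uyyuyyuyuyyuyyuyuyyuyuyyuyyuyuyyuy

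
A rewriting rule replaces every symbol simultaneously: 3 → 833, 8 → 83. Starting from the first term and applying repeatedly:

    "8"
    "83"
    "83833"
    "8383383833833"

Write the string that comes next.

Rewriting the 13 symbols of 8383383833833 one by one yields 83 833 83 833 833 83 833 83 833 833 83 833 833; concatenated:

8383383833833838338383383383833833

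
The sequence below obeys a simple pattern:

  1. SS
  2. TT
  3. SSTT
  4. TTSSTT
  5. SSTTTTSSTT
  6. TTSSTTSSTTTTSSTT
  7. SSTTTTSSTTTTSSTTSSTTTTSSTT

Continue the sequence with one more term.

Each term (from the third on) is the two preceding terms concatenated in order: term 3 = SS·TT = SSTT.
Continuing: TTSSTTSSTTTTSSTT · SSTTTTSSTTTTSSTTSSTTTTSSTT gives term 8.

TTSSTTSSTTTTSSTTSSTTTTSSTTTTSSTTSSTTTTSSTT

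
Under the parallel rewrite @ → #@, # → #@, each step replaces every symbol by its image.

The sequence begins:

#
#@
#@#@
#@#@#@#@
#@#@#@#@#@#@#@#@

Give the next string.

Rewriting the 16 symbols of #@#@#@#@#@#@#@#@ one by one yields #@ #@ #@ #@ #@ #@ #@ #@ #@ #@ #@ #@ #@ #@ #@ #@; concatenated:

#@#@#@#@#@#@#@#@#@#@#@#@#@#@#@#@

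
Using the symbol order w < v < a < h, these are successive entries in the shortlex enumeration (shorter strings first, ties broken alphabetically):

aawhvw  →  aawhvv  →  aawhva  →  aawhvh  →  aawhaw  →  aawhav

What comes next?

The successor of aawhav increments the rightmost position that isn't already h and resets every position after it to w.

aawhaa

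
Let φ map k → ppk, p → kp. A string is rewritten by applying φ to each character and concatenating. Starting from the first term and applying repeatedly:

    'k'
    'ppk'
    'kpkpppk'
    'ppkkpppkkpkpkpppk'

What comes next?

Replace each of the 17 characters of ppkkpppkkpkpkpppk in place — kp kp ppk ppk kp kp kp ppk ppk kp ppk kp ppk kp kp kp ppk — and concatenate.

kpkpppkppkkpkpkpppkppkkpppkkpppkkpkpkpppk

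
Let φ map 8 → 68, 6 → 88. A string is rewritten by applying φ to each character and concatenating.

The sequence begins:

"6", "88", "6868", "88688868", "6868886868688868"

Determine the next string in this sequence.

Replace each of the 16 characters of 6868886868688868 in place — 88 68 88 68 68 68 88 68 88 68 88 68 68 68 88 68 — and concatenate.

88688868686888688868886868688868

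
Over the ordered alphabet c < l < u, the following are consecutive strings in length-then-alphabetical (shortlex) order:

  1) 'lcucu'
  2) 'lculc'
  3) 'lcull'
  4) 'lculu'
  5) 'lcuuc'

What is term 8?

llccc

Stepping forward 3 times from lcuuc: lcuuc → lcuul → lcuuu, then the target.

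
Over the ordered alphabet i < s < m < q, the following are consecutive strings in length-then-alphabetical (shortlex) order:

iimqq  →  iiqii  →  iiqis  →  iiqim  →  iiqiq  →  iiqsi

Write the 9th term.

Continuing the enumeration 3 steps past iiqsi: iiqsi → iiqss → iiqsm → (answer).

iiqsq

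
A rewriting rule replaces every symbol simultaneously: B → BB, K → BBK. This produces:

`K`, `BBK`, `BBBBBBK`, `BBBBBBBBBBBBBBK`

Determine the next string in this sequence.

BBBBBBBBBBBBBBBBBBBBBBBBBBBBBBK

Applying the rule to each of the 15 symbols of BBBBBBBBBBBBBBK gives the pieces BB BB BB BB BB BB BB BB BB BB BB BB BB BB BBK, which concatenate to the answer.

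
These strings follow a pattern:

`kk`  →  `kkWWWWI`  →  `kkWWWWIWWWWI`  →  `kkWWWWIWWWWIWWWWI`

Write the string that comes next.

Every step adds WWWWI to the end: s(k+1) = s(k)·WWWWI.
One more step from kkWWWWIWWWWIWWWWI gives the answer.

kkWWWWIWWWWIWWWWIWWWWI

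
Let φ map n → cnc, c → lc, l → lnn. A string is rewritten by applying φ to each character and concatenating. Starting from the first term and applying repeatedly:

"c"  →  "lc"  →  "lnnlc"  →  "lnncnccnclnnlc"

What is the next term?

lnncnccnclccnclclccnclclnncnccnclnnlc

Replace each of the 14 characters of lnncnccnclnnlc in place — lnn cnc cnc lc cnc lc lc cnc lc lnn cnc cnc lnn lc — and concatenate.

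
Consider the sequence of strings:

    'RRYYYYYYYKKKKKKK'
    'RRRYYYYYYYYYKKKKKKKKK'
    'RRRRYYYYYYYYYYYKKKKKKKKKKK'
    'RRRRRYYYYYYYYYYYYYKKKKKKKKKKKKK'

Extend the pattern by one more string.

RRRRRRYYYYYYYYYYYYYYYKKKKKKKKKKKKKKK

The n-th term is n R's then 2n+3 Y's then 2n+3 K's, where the shown terms are n = 2, 3, 4, 5.
For the next term, n = 6, so the run lengths are 6, 15, 15.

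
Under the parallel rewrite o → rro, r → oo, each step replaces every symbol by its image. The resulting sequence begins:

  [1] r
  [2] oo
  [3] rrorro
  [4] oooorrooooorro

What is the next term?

φ(oooorrooooorro) expands symbol-by-symbol to rro rro rro rro oo oo rro rro rro rro rro oo oo rro; joining the 14 pieces gives the next term.

rrorrorrorrooooorrorrorrorrorrooooorro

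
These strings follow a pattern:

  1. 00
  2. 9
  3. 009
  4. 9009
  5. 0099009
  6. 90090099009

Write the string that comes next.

009900990090099009

Each term (from the third on) is the two preceding terms concatenated in order: term 3 = 00·9 = 009.
The next term joins 0099009 and 90090099009.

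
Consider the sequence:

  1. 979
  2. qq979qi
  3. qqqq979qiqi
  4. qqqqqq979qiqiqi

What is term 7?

qqqqqqqqqqqq979qiqiqiqiqiqi

Each term wraps the previous one in qq on the left and qi on the right.
From qqqqqq979qiqiqi, 3 further steps: qqqqqq979qiqiqi → qqqqqqqq979qiqiqiqi → qqqqqqqqqq979qiqiqiqiqi → (answer).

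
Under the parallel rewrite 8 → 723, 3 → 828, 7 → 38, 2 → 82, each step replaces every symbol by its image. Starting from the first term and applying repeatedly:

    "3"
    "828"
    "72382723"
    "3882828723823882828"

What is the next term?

Rewriting the 19 symbols of 3882828723823882828 one by one yields 828 723 723 82 723 82 723 38 82 828 723 82 828 723 723 82 723 82 723; concatenated:

82872372382723827233882828723828287237238272382723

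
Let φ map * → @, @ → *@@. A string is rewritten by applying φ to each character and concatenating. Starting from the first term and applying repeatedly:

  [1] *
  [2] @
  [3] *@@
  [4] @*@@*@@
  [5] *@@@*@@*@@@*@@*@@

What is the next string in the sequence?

@*@@*@@*@@@*@@*@@@*@@*@@*@@@*@@*@@@*@@*@@

φ(*@@@*@@*@@@*@@*@@) expands symbol-by-symbol to @ *@@ *@@ *@@ @ *@@ *@@ @ *@@ *@@ *@@ @ *@@ *@@ @ *@@ *@@; joining the 17 pieces gives the next term.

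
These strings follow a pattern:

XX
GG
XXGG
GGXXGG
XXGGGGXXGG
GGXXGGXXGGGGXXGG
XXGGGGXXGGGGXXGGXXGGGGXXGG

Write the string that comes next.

This is a Fibonacci-style word recurrence s(k) = s(k−2)·s(k−1): e.g. XX·GG = XXGG.
Continuing: GGXXGGXXGGGGXXGG · XXGGGGXXGGGGXXGGXXGGGGXXGG gives term 8.

GGXXGGXXGGGGXXGGXXGGGGXXGGGGXXGGXXGGGGXXGG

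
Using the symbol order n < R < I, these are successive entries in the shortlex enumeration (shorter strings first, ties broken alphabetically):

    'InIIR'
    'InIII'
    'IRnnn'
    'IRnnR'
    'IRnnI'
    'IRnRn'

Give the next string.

IRnRR

Treat IRnRn as a base-3 numeral over the given alphabet and add one, carrying through any trailing I's.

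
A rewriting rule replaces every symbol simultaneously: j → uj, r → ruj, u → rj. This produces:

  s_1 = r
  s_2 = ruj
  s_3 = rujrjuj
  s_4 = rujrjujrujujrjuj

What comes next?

Replace each of the 16 characters of rujrjujrujujrjuj in place — ruj rj uj ruj uj rj uj ruj rj uj rj uj ruj uj rj uj — and concatenate.

rujrjujrujujrjujrujrjujrjujrujujrjuj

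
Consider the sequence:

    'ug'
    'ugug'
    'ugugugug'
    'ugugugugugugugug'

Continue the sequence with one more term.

Every step duplicates the string.
So the next term is two copies of ugugugugugugugug.

ugugugugugugugugugugugugugugugug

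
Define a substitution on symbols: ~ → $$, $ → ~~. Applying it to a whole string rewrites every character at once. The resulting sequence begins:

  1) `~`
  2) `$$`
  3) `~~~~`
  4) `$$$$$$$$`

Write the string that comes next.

Expanding $$$$$$$$: $→~~, $→~~, $→~~, $→~~, $→~~, $→~~, $→~~, $→~~. Concatenated: ~~ ~~ ~~ ~~ ~~ ~~ ~~ ~~.

~~~~~~~~~~~~~~~~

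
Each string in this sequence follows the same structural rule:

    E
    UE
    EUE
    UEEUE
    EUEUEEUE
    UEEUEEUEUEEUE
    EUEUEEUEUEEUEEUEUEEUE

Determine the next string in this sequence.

UEEUEEUEUEEUEEUEUEEUEUEEUEEUEUEEUE

Each term (from the third on) is the two preceding terms concatenated in order: term 3 = E·UE = EUE.
Continuing: UEEUEEUEUEEUE · EUEUEEUEUEEUEEUEUEEUE gives term 8.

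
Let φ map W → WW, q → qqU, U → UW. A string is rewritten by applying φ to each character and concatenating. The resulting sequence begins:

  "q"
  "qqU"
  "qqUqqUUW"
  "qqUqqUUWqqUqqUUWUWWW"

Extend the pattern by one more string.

Rewriting the 20 symbols of qqUqqUUWqqUqqUUWUWWW one by one yields qqU qqU UW qqU qqU UW UW WW qqU qqU UW qqU qqU UW UW WW UW WW WW WW; concatenated:

qqUqqUUWqqUqqUUWUWWWqqUqqUUWqqUqqUUWUWWWUWWWWWWW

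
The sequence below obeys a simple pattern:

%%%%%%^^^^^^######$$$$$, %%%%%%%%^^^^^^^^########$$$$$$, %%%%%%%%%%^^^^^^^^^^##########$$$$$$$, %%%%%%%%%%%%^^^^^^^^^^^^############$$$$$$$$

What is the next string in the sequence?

%%%%%%%%%%%%%%^^^^^^^^^^^^^^##############$$$$$$$$$

The n-th term is 2n %'s then 2n ^'s then 2n #'s then n+2 $'s, where the shown terms are n = 3, 4, 5, 6.
For the next term, n = 7, so the run lengths are 14, 14, 14, 9.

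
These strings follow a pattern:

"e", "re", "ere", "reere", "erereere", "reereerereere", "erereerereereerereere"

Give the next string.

reereerereereerereerereereerereere

From term 3 onward, concatenate the second-to-last term with the last: e·re = ere, re·ere = reere, …
The next term joins reereerereere and erereerereereerereere.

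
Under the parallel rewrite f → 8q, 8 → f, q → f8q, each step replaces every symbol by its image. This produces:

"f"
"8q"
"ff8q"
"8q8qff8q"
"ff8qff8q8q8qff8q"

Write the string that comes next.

8q8qff8q8q8qff8qff8qff8q8q8qff8q

φ(ff8qff8q8q8qff8q) expands symbol-by-symbol to 8q 8q f f8q 8q 8q f f8q f f8q f f8q 8q 8q f f8q; joining the 16 pieces gives the next term.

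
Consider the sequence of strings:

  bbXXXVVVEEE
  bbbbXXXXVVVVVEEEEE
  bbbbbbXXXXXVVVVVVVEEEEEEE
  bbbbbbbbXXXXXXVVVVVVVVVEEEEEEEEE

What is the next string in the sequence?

The n-th term is 2n b's then n+2 X's then 2n+1 V's then 2n+1 E's (n = 1, 2, …).
At n = 5 the blocks have lengths 10, 7, 11, 11.

bbbbbbbbbbXXXXXXXVVVVVVVVVVVEEEEEEEEEEE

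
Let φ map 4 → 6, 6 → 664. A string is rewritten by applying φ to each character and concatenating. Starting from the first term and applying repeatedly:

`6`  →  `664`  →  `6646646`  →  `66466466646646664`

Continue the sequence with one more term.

66466466646646664664664666466466646646646

φ(66466466646646664) expands symbol-by-symbol to 664 664 6 664 664 6 664 664 664 6 664 664 6 664 664 664 6; joining the 17 pieces gives the next term.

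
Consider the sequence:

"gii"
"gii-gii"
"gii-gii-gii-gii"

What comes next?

Each string is two copies of the previous one joined by '-'.
So the next term is two copies of gii-gii-gii-gii with '-' between the halves.

gii-gii-gii-gii-gii-gii-gii-gii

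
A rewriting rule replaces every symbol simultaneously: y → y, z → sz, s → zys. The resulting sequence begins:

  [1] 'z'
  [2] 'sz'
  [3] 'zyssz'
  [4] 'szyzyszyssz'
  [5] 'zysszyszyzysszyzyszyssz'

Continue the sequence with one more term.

szyzyszysszyzysszyszyzyszysszyszyzysszyzyszyssz

Replace each of the 23 characters of zysszyszyzysszyzyszyssz in place — sz y zys zys sz y zys sz y sz y zys zys sz y sz y zys sz y zys zys sz — and concatenate.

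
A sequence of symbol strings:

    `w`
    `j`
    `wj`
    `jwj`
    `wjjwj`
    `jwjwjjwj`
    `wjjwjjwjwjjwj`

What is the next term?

jwjwjjwjwjjwjjwjwjjwj

This is a Fibonacci-style word recurrence s(k) = s(k−2)·s(k−1): e.g. w·j = wj.
Continuing: jwjwjjwj · wjjwjjwjwjjwj gives term 8.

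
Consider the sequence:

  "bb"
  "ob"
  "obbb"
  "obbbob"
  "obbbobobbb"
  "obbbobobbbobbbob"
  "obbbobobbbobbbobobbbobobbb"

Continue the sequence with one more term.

obbbobobbbobbbobobbbobobbbobbbobobbbobbbob

This is a Fibonacci-style word recurrence s(k) = s(k−1)·s(k−2): e.g. ob·bb = obbb.
The next term joins obbbobobbbobbbobobbbobobbb and obbbobobbbobbbob.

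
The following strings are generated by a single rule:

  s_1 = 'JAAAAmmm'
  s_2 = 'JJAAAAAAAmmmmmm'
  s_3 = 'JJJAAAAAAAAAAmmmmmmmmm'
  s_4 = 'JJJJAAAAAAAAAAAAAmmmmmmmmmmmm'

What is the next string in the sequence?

Term n consists of n J's, followed by 3n+1 A's, followed by 3n m's (n = 1, 2, …).
Setting n = 5 gives 5, 16, 15 characters in each block.

JJJJJAAAAAAAAAAAAAAAAmmmmmmmmmmmmmmm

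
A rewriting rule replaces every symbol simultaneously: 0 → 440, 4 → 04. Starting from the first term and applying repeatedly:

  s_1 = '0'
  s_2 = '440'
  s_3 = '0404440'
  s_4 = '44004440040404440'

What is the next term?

Rewriting the 17 symbols of 44004440040404440 one by one yields 04 04 440 440 04 04 04 440 440 04 440 04 440 04 04 04 440; concatenated:

04044404400404044404400444004440040404440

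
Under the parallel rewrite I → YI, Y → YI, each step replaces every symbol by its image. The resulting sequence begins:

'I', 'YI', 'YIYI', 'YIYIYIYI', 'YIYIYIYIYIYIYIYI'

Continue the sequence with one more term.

Rewriting the 16 symbols of YIYIYIYIYIYIYIYI one by one yields YI YI YI YI YI YI YI YI YI YI YI YI YI YI YI YI; concatenated:

YIYIYIYIYIYIYIYIYIYIYIYIYIYIYIYI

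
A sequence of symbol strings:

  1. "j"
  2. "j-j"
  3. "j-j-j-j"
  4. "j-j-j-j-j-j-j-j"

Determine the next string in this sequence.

s(k+1) = s(k)·-·s(k) — each term doubles the last with '-' between the halves.
Doubling j-j-j-j-j-j-j-j with '-' between the halves:

j-j-j-j-j-j-j-j-j-j-j-j-j-j-j-j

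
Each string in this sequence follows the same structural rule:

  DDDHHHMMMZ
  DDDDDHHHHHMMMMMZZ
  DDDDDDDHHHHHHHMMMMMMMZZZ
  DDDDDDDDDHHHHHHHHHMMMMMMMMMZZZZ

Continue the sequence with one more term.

Each string has the form D^{2n+1} H^{2n+1} M^{2n+1} Z^{n} (n = 1, 2, …).
For the next term, n = 5, so the run lengths are 11, 11, 11, 5.

DDDDDDDDDDDHHHHHHHHHHHMMMMMMMMMMMZZZZZ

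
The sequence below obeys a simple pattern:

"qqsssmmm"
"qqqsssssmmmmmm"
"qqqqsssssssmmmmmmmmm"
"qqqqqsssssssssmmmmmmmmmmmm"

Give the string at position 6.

Reading off run lengths: q runs 2, 3, 4, 5; s runs 3, 5, 7, 9; m runs 3, 6, 9, 12 — each is linear in n (n = 1, 2, …).
For term 6, n = 6, so the run lengths are 7, 13, 18.

qqqqqqqsssssssssssssmmmmmmmmmmmmmmmmmm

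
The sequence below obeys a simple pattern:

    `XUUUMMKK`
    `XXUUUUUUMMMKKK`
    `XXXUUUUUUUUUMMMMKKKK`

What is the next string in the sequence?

XXXXUUUUUUUUUUUUMMMMMKKKKK

Reading off run lengths: X runs 1, 2, 3; U runs 3, 6, 9; M runs 2, 3, 4; K runs 2, 3, 4 — each is linear in n (n = 1, 2, …).
At n = 4 the blocks have lengths 4, 12, 5, 5.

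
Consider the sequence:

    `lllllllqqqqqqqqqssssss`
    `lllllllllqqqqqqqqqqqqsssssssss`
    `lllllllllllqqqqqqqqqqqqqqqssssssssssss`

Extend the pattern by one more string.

Term n consists of 2n+3 l's, followed by 3n+3 q's, followed by 3n s's, where the shown terms are n = 2, 3, 4.
At n = 5 the blocks have lengths 13, 18, 15.

lllllllllllllqqqqqqqqqqqqqqqqqqsssssssssssssss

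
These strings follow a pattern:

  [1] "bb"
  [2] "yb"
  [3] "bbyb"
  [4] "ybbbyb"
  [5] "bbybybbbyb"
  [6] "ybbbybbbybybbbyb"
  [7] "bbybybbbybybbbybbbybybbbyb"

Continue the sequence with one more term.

From term 3 onward, concatenate the second-to-last term with the last: bb·yb = bbyb, yb·bbyb = ybbbyb, …
So term 8 is ybbbybbbybybbbyb·bbybybbbybybbbybbbybybbbyb.

ybbbybbbybybbbybbbybybbbybybbbybbbybybbbyb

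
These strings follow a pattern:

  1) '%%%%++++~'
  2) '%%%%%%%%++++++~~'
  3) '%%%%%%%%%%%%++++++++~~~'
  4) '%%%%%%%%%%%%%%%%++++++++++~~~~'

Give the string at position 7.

%%%%%%%%%%%%%%%%%%%%%%%%%%%%++++++++++++++++~~~~~~~

Each string has the form %^{4n} +^{2n+2} ~^{n} (n = 1, 2, …).
Setting n = 7 gives 28, 16, 7 characters in each block.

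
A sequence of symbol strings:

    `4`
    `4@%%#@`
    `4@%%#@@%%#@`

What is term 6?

Each term is the previous one with @%%#@ appended.
From 4@%%#@@%%#@, 3 further steps: 4@%%#@@%%#@ → 4@%%#@@%%#@@%%#@ → 4@%%#@@%%#@@%%#@@%%#@ → (answer).

4@%%#@@%%#@@%%#@@%%#@@%%#@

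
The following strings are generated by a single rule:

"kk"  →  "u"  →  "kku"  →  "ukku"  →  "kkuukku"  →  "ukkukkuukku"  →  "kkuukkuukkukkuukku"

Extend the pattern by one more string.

Each term (from the third on) is the two preceding terms concatenated in order: term 3 = kk·u = kku.
So term 8 is ukkukkuukku·kkuukkuukkukkuukku.

ukkukkuukkukkuukkuukkukkuukku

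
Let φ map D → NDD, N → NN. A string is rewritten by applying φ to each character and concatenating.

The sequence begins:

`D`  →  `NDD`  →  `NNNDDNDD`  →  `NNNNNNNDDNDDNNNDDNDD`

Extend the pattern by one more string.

NNNNNNNNNNNNNNNDDNDDNNNDDNDDNNNNNNNDDNDDNNNDDNDD

Replace each of the 20 characters of NNNNNNNDDNDDNNNDDNDD in place — NN NN NN NN NN NN NN NDD NDD NN NDD NDD NN NN NN NDD NDD NN NDD NDD — and concatenate.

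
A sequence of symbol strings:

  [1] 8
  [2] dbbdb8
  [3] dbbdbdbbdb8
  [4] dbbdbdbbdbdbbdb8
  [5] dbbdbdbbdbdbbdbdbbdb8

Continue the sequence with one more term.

dbbdbdbbdbdbbdbdbbdbdbbdb8

Each term is the previous one with dbbdb prepended.
So the next term is dbbdb·dbbdbdbbdbdbbdbdbbdb8.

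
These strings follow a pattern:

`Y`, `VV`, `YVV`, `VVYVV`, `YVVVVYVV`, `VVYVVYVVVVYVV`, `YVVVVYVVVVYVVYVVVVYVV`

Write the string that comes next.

From term 3 onward, concatenate the second-to-last term with the last: Y·VV = YVV, VV·YVV = VVYVV, …
The next term joins VVYVVYVVVVYVV and YVVVVYVVVVYVVYVVVVYVV.

VVYVVYVVVVYVVYVVVVYVVVVYVVYVVVVYVV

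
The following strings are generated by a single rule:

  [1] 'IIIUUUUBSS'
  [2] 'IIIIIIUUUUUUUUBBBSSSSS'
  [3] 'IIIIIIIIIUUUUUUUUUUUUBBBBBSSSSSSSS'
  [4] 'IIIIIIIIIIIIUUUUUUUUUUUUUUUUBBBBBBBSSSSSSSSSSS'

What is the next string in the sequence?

IIIIIIIIIIIIIIIUUUUUUUUUUUUUUUUUUUUBBBBBBBBBSSSSSSSSSSSSSS

Reading off run lengths: I runs 3, 6, 9, 12; U runs 4, 8, 12, 16; B runs 1, 3, 5, 7; S runs 2, 5, 8, 11 — each is linear in n (n = 1, 2, …).
At n = 5 the blocks have lengths 15, 20, 9, 14.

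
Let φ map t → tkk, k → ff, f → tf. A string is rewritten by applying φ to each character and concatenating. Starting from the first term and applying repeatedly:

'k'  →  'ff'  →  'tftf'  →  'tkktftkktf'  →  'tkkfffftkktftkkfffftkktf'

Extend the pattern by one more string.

tkkfffftftftftftkkfffftkktftkkfffftftftftftkkfffftkktf

φ(tkkfffftkktftkkfffftkktf) expands symbol-by-symbol to tkk ff ff tf tf tf tf tkk ff ff tkk tf tkk ff ff tf tf tf tf tkk ff ff tkk tf; joining the 24 pieces gives the next term.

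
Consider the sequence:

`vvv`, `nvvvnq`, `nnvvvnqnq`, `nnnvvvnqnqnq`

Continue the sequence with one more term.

nnnnvvvnqnqnqnq

Every step adds n to the front and nq to the end of the previous string.
One more step from nnnvvvnqnqnq gives the answer.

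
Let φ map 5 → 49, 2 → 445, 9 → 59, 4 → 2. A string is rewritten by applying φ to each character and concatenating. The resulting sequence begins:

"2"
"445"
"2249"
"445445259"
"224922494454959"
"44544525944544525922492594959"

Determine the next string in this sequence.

22492249445495922492249445495944544525944549592594959

Replace each of the 29 characters of 44544525944544525922492594959 in place — 2 2 49 2 2 49 445 49 59 2 2 49 2 2 49 445 49 59 445 445 2 59 445 49 59 2 59 49 59 — and concatenate.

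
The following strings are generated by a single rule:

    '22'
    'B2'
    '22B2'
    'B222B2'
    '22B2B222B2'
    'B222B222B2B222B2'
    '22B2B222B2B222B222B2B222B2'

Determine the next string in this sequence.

From term 3 onward, concatenate the second-to-last term with the last: 22·B2 = 22B2, B2·22B2 = B222B2, …
So term 8 is B222B222B2B222B2·22B2B222B2B222B222B2B222B2.

B222B222B2B222B222B2B222B2B222B222B2B222B2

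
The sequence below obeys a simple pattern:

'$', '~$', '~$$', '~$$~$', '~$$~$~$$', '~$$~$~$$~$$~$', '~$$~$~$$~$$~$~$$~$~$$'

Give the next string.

~$$~$~$$~$$~$~$$~$~$$~$$~$~$$~$$~$

Each term (from the third on) is the previous term followed by the one before it: term 3 = ~$·$ = ~$$.
Continuing: ~$$~$~$$~$$~$~$$~$~$$ · ~$$~$~$$~$$~$ gives term 8.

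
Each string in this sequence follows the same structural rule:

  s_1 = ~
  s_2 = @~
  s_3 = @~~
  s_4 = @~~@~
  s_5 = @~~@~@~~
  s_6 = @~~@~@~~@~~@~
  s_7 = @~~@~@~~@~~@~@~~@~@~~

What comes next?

@~~@~@~~@~~@~@~~@~@~~@~~@~@~~@~~@~

From term 3 onward, concatenate the last term with the second-to-last: @~·~ = @~~, @~~·@~ = @~~@~, …
The next term joins @~~@~@~~@~~@~@~~@~@~~ and @~~@~@~~@~~@~.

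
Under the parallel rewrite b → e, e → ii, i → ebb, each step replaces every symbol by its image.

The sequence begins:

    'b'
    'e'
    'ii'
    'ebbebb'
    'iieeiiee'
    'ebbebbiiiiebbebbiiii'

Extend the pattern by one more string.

Applying the rule to each of the 20 symbols of ebbebbiiiiebbebbiiii gives the pieces ii e e ii e e ebb ebb ebb ebb ii e e ii e e ebb ebb ebb ebb, which concatenate to the answer.

iieeiieeebbebbebbebbiieeiieeebbebbebbebb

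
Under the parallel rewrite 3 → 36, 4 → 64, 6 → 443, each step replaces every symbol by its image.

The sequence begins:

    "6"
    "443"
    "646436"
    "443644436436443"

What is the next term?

646436443646464364436436443646436

Replace each of the 15 characters of 443644436436443 in place — 64 64 36 443 64 64 64 36 443 64 36 443 64 64 36 — and concatenate.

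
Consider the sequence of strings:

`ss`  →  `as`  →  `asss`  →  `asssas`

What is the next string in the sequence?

asssasasss

Each term (from the third on) is the previous term followed by the one before it: term 3 = as·ss = asss.
The next term joins asssas and asss.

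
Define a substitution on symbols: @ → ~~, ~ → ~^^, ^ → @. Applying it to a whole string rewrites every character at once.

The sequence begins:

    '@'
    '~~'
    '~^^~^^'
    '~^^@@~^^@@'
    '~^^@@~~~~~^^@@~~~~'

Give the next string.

~^^@@~~~~~^^~^^~^^~^^~^^@@~~~~~^^~^^~^^~^^

φ(~^^@@~~~~~^^@@~~~~) expands symbol-by-symbol to ~^^ @ @ ~~ ~~ ~^^ ~^^ ~^^ ~^^ ~^^ @ @ ~~ ~~ ~^^ ~^^ ~^^ ~^^; joining the 18 pieces gives the next term.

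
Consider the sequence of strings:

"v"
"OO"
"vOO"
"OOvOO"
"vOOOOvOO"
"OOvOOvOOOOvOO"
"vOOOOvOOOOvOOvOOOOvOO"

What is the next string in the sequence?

OOvOOvOOOOvOOvOOOOvOOOOvOOvOOOOvOO

From term 3 onward, concatenate the second-to-last term with the last: v·OO = vOO, OO·vOO = OOvOO, …
The next term joins OOvOOvOOOOvOO and vOOOOvOOOOvOOvOOOOvOO.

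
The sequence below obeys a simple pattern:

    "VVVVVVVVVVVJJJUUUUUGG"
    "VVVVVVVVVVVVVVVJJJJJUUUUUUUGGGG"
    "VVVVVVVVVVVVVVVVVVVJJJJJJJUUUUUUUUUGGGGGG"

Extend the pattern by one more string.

Term n consists of 4n+3 V's, followed by 2n-1 J's, followed by 2n+1 U's, followed by 2n-2 G's, where the shown terms are n = 2, 3, 4.
Setting n = 5 gives 23, 9, 11, 8 characters in each block.

VVVVVVVVVVVVVVVVVVVVVVVJJJJJJJJJUUUUUUUUUUUGGGGGGGG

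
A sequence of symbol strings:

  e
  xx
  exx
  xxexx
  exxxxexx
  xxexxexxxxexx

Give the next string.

From term 3 onward, concatenate the second-to-last term with the last: e·xx = exx, xx·exx = xxexx, …
Continuing: exxxxexx · xxexxexxxxexx gives term 7.

exxxxexxxxexxexxxxexx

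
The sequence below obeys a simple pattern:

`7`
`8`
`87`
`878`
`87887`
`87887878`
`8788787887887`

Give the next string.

878878788788787887878

This is a Fibonacci-style word recurrence s(k) = s(k−1)·s(k−2): e.g. 8·7 = 87.
Continuing: 8788787887887 · 87887878 gives term 8.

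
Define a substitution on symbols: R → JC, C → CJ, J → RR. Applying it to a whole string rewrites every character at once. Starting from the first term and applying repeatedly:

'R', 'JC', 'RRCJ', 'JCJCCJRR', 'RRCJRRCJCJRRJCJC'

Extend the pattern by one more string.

JCJCCJRRJCJCCJRRCJRRJCJCRRCJRRCJ

φ(RRCJRRCJCJRRJCJC) expands symbol-by-symbol to JC JC CJ RR JC JC CJ RR CJ RR JC JC RR CJ RR CJ; joining the 16 pieces gives the next term.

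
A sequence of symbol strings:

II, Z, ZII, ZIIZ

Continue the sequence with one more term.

Each term (from the third on) is the previous term followed by the one before it: term 3 = Z·II = ZII.
Continuing: ZIIZ · ZII gives term 5.

ZIIZZII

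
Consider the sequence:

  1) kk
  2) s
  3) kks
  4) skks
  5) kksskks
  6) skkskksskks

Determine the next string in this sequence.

This is a Fibonacci-style word recurrence s(k) = s(k−2)·s(k−1): e.g. kk·s = kks.
Continuing: kksskks · skkskksskks gives term 7.

kksskksskkskksskks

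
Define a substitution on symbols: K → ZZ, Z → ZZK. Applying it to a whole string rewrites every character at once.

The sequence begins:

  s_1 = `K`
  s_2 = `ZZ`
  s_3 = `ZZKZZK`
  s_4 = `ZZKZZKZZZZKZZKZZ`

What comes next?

Replace each of the 16 characters of ZZKZZKZZZZKZZKZZ in place — ZZK ZZK ZZ ZZK ZZK ZZ ZZK ZZK ZZK ZZK ZZ ZZK ZZK ZZ ZZK ZZK — and concatenate.

ZZKZZKZZZZKZZKZZZZKZZKZZKZZKZZZZKZZKZZZZKZZK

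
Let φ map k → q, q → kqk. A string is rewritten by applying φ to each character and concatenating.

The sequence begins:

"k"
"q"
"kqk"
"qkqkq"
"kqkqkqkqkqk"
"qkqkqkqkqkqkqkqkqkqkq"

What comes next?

Applying the rule to each of the 21 symbols of qkqkqkqkqkqkqkqkqkqkq gives the pieces kqk q kqk q kqk q kqk q kqk q kqk q kqk q kqk q kqk q kqk q kqk, which concatenate to the answer.

kqkqkqkqkqkqkqkqkqkqkqkqkqkqkqkqkqkqkqkqkqk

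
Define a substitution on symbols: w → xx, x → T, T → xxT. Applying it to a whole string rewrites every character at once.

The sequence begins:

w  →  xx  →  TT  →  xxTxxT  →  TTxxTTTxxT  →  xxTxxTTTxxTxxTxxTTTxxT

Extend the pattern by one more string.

TTxxTTTxxTxxTxxTTTxxTTTxxTTTxxTxxTxxTTTxxT

Replace each of the 22 characters of xxTxxTTTxxTxxTxxTTTxxT in place — T T xxT T T xxT xxT xxT T T xxT T T xxT T T xxT xxT xxT T T xxT — and concatenate.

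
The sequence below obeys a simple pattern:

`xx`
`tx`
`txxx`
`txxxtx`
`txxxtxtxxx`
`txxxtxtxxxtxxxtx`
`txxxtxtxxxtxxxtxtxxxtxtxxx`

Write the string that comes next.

txxxtxtxxxtxxxtxtxxxtxtxxxtxxxtxtxxxtxxxtx

From term 3 onward, concatenate the last term with the second-to-last: tx·xx = txxx, txxx·tx = txxxtx, …
The next term joins txxxtxtxxxtxxxtxtxxxtxtxxx and txxxtxtxxxtxxxtx.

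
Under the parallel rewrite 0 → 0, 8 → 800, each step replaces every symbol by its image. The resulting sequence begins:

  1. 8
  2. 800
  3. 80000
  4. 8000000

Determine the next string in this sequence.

Expanding 8000000: 8→800, 0→0, 0→0, 0→0, 0→0, 0→0, 0→0. Concatenated: 800 0 0 0 0 0 0.

800000000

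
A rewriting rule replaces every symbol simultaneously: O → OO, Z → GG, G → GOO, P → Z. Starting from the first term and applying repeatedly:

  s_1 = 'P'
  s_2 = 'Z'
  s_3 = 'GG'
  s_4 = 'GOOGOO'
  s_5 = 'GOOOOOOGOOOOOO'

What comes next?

Rewriting the 14 symbols of GOOOOOOGOOOOOO one by one yields GOO OO OO OO OO OO OO GOO OO OO OO OO OO OO; concatenated:

GOOOOOOOOOOOOOOGOOOOOOOOOOOOOO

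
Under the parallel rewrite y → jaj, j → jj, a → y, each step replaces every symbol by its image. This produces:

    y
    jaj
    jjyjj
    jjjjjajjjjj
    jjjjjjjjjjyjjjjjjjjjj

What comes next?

jjjjjjjjjjjjjjjjjjjjjajjjjjjjjjjjjjjjjjjjjj

Applying the rule to each of the 21 symbols of jjjjjjjjjjyjjjjjjjjjj gives the pieces jj jj jj jj jj jj jj jj jj jj jaj jj jj jj jj jj jj jj jj jj jj, which concatenate to the answer.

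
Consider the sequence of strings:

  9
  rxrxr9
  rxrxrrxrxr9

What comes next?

Every step adds rxrxr at the front: s(k+1) = rxrxr·s(k).
One more step from rxrxrrxrxr9 gives the answer.

rxrxrrxrxrrxrxr9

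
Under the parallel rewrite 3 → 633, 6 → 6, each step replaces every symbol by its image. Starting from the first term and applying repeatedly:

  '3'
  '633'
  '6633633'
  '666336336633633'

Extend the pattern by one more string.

6666336336633633666336336633633

Replace each of the 15 characters of 666336336633633 in place — 6 6 6 633 633 6 633 633 6 6 633 633 6 633 633 — and concatenate.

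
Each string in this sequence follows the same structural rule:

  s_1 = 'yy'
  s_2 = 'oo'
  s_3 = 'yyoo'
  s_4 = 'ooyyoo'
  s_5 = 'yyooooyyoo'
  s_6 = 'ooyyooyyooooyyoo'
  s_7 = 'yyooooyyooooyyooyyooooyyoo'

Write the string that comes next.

ooyyooyyooooyyooyyooooyyooooyyooyyooooyyoo

This is a Fibonacci-style word recurrence s(k) = s(k−2)·s(k−1): e.g. yy·oo = yyoo.
The next term joins ooyyooyyooooyyoo and yyooooyyooooyyooyyooooyyoo.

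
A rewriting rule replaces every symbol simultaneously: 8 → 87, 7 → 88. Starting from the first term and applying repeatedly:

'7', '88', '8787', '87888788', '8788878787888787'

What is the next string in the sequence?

87888787878887888788878787888788

φ(8788878787888787) expands symbol-by-symbol to 87 88 87 87 87 88 87 88 87 88 87 87 87 88 87 88; joining the 16 pieces gives the next term.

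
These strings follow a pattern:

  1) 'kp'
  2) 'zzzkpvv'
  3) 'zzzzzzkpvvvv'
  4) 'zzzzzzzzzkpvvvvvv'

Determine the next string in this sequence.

zzzzzzzzzzzzkpvvvvvvvv

Every step adds zzz to the front and vv to the end of the previous string.
So the next term is zzz·zzzzzzzzzkpvvvvvv·vv.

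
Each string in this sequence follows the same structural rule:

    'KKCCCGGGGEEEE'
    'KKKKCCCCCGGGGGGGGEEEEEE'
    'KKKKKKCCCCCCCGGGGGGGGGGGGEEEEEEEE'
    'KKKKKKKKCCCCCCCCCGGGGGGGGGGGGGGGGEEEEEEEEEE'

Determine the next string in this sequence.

KKKKKKKKKKCCCCCCCCCCCGGGGGGGGGGGGGGGGGGGGEEEEEEEEEEEE

The n-th term is 2n K's then 2n+1 C's then 4n G's then 2n+2 E's (n = 1, 2, …).
Setting n = 5 gives 10, 11, 20, 12 characters in each block.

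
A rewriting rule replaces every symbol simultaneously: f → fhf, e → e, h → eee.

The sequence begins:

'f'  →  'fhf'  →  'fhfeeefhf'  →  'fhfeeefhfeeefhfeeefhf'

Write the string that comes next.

φ(fhfeeefhfeeefhfeeefhf) expands symbol-by-symbol to fhf eee fhf e e e fhf eee fhf e e e fhf eee fhf e e e fhf eee fhf; joining the 21 pieces gives the next term.

fhfeeefhfeeefhfeeefhfeeefhfeeefhfeeefhfeeefhf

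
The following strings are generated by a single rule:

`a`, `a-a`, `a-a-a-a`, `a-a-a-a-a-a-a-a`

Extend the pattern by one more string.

Every step duplicates the string with '-' between the halves.
One more doubling of a-a-a-a-a-a-a-a gives the answer.

a-a-a-a-a-a-a-a-a-a-a-a-a-a-a-a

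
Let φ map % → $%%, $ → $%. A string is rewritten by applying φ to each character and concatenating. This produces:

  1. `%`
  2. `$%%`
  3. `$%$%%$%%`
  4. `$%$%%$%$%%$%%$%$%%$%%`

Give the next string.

$%$%%$%$%%$%%$%$%%$%$%%$%%$%$%%$%%$%$%%$%$%%$%%$%$%%$%%

Applying the rule to each of the 21 symbols of $%$%%$%$%%$%%$%$%%$%% gives the pieces $% $%% $% $%% $%% $% $%% $% $%% $%% $% $%% $%% $% $%% $% $%% $%% $% $%% $%%, which concatenate to the answer.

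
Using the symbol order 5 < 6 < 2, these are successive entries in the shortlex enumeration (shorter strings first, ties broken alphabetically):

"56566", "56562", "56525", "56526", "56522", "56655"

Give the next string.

56656

The successor of 56655 increments the rightmost position that isn't already 2 and resets every position after it to 5.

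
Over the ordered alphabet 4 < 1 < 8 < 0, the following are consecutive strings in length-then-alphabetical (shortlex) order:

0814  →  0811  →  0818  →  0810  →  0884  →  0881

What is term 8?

0880

Stepping forward 2 times from 0881: 0881 → 0888, then the target.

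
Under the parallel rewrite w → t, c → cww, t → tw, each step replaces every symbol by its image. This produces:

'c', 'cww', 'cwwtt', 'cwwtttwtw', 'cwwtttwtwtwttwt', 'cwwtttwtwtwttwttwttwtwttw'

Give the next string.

Rewriting the 25 symbols of cwwtttwtwtwttwttwttwtwttw one by one yields cww t t tw tw tw t tw t tw t tw tw t tw tw t tw tw t tw t tw tw t; concatenated:

cwwtttwtwtwttwttwttwtwttwtwttwtwttwttwtwt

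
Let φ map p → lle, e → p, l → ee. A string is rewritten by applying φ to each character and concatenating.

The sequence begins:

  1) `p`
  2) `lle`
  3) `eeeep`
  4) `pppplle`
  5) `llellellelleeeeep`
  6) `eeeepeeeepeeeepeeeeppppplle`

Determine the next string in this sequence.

pppplleppppllepppplleppppllellellellelleeeeep

Applying the rule to each of the 27 symbols of eeeepeeeepeeeepeeeeppppplle gives the pieces p p p p lle p p p p lle p p p p lle p p p p lle lle lle lle lle ee ee p, which concatenate to the answer.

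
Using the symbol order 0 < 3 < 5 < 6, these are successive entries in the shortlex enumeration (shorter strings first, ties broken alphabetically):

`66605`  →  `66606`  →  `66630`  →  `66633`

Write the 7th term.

Advancing 3 positions from 66633 through 66633 → 66635 → 66636 reaches term 7.

66650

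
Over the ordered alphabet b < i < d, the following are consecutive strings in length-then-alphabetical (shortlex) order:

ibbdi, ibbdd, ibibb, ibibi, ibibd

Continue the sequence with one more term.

The successor of ibibd increments the rightmost position that isn't already d and resets every position after it to b.

ibiib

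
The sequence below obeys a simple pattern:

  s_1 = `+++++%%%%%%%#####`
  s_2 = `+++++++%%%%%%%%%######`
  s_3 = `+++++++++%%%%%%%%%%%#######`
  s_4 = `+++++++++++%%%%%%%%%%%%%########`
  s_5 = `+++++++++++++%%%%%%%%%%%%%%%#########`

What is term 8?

+++++++++++++++++++%%%%%%%%%%%%%%%%%%%%%############

Each string has the form +^{2n-1} %^{2n+1} #^{n+2}, where the shown terms are n = 3, 4, 5, 6, 7.
Setting n = 10 gives 19, 21, 12 characters in each block.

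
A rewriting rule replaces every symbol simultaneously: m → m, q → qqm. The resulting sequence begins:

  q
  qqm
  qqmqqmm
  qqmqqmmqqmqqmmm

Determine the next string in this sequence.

qqmqqmmqqmqqmmmqqmqqmmqqmqqmmmm

Applying the rule to each of the 15 symbols of qqmqqmmqqmqqmmm gives the pieces qqm qqm m qqm qqm m m qqm qqm m qqm qqm m m m, which concatenate to the answer.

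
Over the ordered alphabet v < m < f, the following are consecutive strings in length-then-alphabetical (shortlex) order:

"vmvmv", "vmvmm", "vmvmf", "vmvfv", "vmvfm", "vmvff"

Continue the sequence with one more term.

vmmvv

Find the rightmost character of vmvff below f, bump it to the next letter, and reset everything to its right to v.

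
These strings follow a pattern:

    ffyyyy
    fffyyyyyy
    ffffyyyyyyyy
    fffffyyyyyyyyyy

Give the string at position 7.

The n-th term is n f's then 2n y's, where the shown terms are n = 2, 3, 4, 5.
At n = 8 the blocks have lengths 8, 16.

ffffffffyyyyyyyyyyyyyyyy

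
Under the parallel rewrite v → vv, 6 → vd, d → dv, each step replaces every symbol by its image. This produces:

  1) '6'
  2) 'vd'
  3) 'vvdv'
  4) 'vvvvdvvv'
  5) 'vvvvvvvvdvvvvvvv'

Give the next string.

φ(vvvvvvvvdvvvvvvv) expands symbol-by-symbol to vv vv vv vv vv vv vv vv dv vv vv vv vv vv vv vv; joining the 16 pieces gives the next term.

vvvvvvvvvvvvvvvvdvvvvvvvvvvvvvvv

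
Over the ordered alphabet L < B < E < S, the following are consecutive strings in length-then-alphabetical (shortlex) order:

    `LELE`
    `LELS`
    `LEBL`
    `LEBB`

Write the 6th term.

LEBS

Advancing 2 positions from LEBB through LEBB → LEBE reaches term 6.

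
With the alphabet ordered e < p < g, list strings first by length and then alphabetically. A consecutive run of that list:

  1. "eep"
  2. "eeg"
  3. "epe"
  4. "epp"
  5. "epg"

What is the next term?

ege

Treat epg as a base-3 numeral over the given alphabet and add one, carrying through any trailing g's.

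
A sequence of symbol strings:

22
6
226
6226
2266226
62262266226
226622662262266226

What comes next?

62262266226226622662262266226

This is a Fibonacci-style word recurrence s(k) = s(k−2)·s(k−1): e.g. 22·6 = 226.
Continuing: 62262266226 · 226622662262266226 gives term 8.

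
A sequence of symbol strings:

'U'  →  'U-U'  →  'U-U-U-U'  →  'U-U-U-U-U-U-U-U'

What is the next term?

U-U-U-U-U-U-U-U-U-U-U-U-U-U-U-U

Each string is two copies of the previous one joined by '-'.
One more doubling of U-U-U-U-U-U-U-U gives the answer.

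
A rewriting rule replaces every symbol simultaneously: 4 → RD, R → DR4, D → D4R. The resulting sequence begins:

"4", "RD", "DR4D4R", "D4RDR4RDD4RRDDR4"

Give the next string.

Replace each of the 16 characters of D4RDR4RDD4RRDDR4 in place — D4R RD DR4 D4R DR4 RD DR4 D4R D4R RD DR4 DR4 D4R D4R DR4 RD — and concatenate.

D4RRDDR4D4RDR4RDDR4D4RD4RRDDR4DR4D4RD4RDR4RD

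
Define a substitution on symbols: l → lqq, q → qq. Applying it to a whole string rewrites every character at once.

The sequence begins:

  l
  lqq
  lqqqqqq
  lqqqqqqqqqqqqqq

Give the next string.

Rewriting the 15 symbols of lqqqqqqqqqqqqqq one by one yields lqq qq qq qq qq qq qq qq qq qq qq qq qq qq qq; concatenated:

lqqqqqqqqqqqqqqqqqqqqqqqqqqqqqq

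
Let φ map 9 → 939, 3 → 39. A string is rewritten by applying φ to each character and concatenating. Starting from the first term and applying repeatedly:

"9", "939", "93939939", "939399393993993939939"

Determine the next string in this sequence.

φ(939399393993993939939) expands symbol-by-symbol to 939 39 939 39 939 939 39 939 39 939 939 39 939 939 39 939 39 939 939 39 939; joining the 21 pieces gives the next term.

9393993939939939399393993993939939939399393993993939939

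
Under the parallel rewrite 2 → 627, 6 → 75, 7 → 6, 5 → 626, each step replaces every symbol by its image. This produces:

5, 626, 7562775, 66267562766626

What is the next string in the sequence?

757562775662675627675757562775

Applying the rule to each of the 14 symbols of 66267562766626 gives the pieces 75 75 627 75 6 626 75 627 6 75 75 75 627 75, which concatenate to the answer.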